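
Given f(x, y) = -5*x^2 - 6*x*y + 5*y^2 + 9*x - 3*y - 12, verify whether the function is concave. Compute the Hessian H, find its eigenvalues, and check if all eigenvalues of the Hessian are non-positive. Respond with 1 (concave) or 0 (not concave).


The Hessian of f(x,y) = -5*x^2 - 6*x*y + 5*y^2 + 9*x - 3*y - 12 is:
H = [[-10, -6], [-6, 10]]
Trace = -10 + 10 = 0
Determinant = -10*10 - (-6)^2 = -136
Discriminant = (0)^2 - 4*-136 = 544.0
Eigenvalues: lambda_1 = -11.6619, lambda_2 = 11.6619
The function is not concave.

0


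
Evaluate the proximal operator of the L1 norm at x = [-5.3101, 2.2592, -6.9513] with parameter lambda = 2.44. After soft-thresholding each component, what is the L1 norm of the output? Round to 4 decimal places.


Soft-thresholding with lambda = 2.44:
prox(-5.3101) = sign(-5.3101)*max(|-5.3101| - 2.44, 0) = -2.8701
prox(2.2592) = sign(2.2592)*max(|2.2592| - 2.44, 0) = 0.0
prox(-6.9513) = sign(-6.9513)*max(|-6.9513| - 2.44, 0) = -4.5113
prox(x) = [-2.8701, 0.0, -4.5113]
||prox(x)||_1 = 2.8701 + 0.0 + 4.5113 = 7.3814


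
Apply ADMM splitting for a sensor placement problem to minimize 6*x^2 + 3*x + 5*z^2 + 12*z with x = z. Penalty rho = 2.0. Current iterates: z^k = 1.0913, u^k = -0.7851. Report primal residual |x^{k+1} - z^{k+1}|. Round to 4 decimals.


ADMM iteration with rho = 2.0, z^k = 1.0913, u^k = -0.7851
Step 1: x-update.
Minimize 6*x^2 + 3*x + (2.0/2)*(x - 1.0913 - 0.7851)^2
FOC: (2*6 + 2.0)*x = -3 + 2.0*(1.0913 + 0.7851)
x^{k+1} = 0.0538
Step 2: z-update.
Minimize 5*z^2 + 12*z + (2.0/2)*(0.0538 - z - 0.7851)^2
FOC: (2*5 + 2.0)*z = -12 + 2.0*(0.0538 - 0.7851)
z^{k+1} = -1.1219
Step 3: u-update.
u^{k+1} = -0.7851 + 0.0538 + 1.1219 = 0.3906
Step 4: Primal residual = |0.0538 + 1.1219| = 1.1757


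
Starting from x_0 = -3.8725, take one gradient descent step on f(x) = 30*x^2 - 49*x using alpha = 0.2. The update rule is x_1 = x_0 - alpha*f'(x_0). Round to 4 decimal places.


We compute the gradient at x_0 and apply the update.
f'(x) = 60*x - 49
f'(-3.8725) = 60*-3.8725 - 49 = -281.35
x_1 = -3.8725 - 0.2*-281.35 = 52.3975


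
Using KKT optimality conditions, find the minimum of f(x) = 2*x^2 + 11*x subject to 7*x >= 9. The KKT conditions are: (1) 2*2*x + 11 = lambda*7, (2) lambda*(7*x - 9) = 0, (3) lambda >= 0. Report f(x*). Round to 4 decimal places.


Step 1: Try lambda = 0 (constraint inactive).
x_unc = -11/(2*2) = -2.75
Check: 7*-2.75 = -19.25 < 9 -- violated!
Step 2: Constraint must be active: 7*x = 9
x* = 9/7 = 1.2857 (rounded; the exact value 9/7 is used below)
lambda = (2*2*(9/7) + 11)/7 = 2.3061
Step 3: Compute optimal value.
f(x*) = 2*(9/7)^2 + 11*(9/7) = 17.449


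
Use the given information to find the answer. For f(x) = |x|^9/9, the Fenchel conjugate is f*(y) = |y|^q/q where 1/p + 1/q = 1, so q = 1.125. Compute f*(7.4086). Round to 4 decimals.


The conjugate exponent q satisfies 1/p + 1/q = 1.
p = 9, so q = 9/(9 - 1) = 1.125
|y|^q = 7.4086^1.125 = 9.516
f*(7.4086) = 9.516 / 1.125 = 8.4586


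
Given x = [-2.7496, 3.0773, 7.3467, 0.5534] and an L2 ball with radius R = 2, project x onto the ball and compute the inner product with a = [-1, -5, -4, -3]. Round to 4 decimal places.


Step 1: Compute ||x|| (intermediates to 6 decimals).
||x|| = sqrt((-2.7496)^2 + 3.0773^2 + 7.3467^2 + 0.5534^2) = 8.444544
Step 2: Project.
Since ||x|| > R, scale = R/||x|| = 2/8.444544 = 0.236839, proj(x) = scale * x
proj(x) = [-0.651213, 0.728825, 1.739985, 0.131067]
Step 3: Dot product.
a^T * proj(x) = -1*(-0.651213) - 5*0.728825 - 4*1.739985 - 3*0.131067 = -10.3461


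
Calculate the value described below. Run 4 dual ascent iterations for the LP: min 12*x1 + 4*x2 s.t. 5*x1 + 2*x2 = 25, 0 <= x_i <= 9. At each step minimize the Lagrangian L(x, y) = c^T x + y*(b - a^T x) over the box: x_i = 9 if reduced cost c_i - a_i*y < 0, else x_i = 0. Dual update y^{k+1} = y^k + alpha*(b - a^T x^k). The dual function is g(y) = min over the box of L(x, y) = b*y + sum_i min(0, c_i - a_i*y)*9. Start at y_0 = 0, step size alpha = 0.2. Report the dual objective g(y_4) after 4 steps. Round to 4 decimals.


Dual ascent for LP: min 12*x1 + 4*x2, 5*x1 + 2*x2 = 25, 0 <= x_i <= 9
Step 1: y^k = 0.0, reduced costs: (12.0, 4.0)
  x^k = (0.0, 0.0), subgradient = b - a^T x = 25.0
  y^{k+1} = 0.0 + 0.2*25.0 = 5.0
Step 2: y^k = 5.0, reduced costs: (-13.0, -6.0)
  x^k = (9.0, 9.0), subgradient = b - a^T x = -38.0
  y^{k+1} = 5.0 + 0.2*-38.0 = -2.6
Step 3: y^k = -2.6, reduced costs: (25.0, 9.2)
  x^k = (0.0, 0.0), subgradient = b - a^T x = 25.0
  y^{k+1} = -2.6 + 0.2*25.0 = 2.4
Step 4: y^k = 2.4, reduced costs: (0.0, -0.8)
  x^k = (0.0, 9.0), subgradient = b - a^T x = 7.0
  y^{k+1} = 2.4 + 0.2*7.0 = 3.8
Dual objective at y_4 = 3.8: reduced costs (-7.0, -3.6), box minimizer x = (9.0, 9.0)
g(y_4) = b*y + (c1 - a1*y)*x1 + (c2 - a2*y)*x2 = 25*3.8 + (-7.0)*9.0 + (-3.6)*9.0 = 95.0 - 63.0 - 32.4 = -0.4


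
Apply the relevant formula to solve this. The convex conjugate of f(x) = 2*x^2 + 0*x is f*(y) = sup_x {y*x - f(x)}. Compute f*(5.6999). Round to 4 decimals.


f*(y) = sup_x {y*x - a*x^2 - b*x} = sup_x {(y-b)*x - a*x^2}
FOC: (y - b) - 2a*x = 0 => x* = (y - b)/(2a)
x* = (5.6999 - 0)/(2*2) = 1.425
f*(5.6999) = (y-b)^2/(4a) = (5.6999 - 0)^2/(4*2)
= 32.4889/8 = 4.0611


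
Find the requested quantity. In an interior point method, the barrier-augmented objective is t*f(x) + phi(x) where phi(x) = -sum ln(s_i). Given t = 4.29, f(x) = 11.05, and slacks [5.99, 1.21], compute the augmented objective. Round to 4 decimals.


Step 1: Compute log-barrier.
ln values: [1.7901, 0.1906]
phi = -(1.7901 + 0.1906) = -1.9807
Step 2: Compute augmented objective.
t*f(x) = 4.29*11.05 = 47.4045
Total = 47.4045 - 1.9807 = 45.4238


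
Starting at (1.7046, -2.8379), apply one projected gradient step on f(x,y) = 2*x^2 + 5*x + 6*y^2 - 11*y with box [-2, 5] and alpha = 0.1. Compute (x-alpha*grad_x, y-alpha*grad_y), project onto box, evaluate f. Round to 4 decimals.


Step 1: Compute gradient at (1.7046, -2.8379).
grad_x = 2*2*1.7046 + 5 = 11.8184
grad_y = 2*6*-2.8379 - 11 = -45.0548
Step 2: Gradient step.
x_raw = 1.7046 - 0.1*11.8184 = 0.5228
y_raw = -2.8379 - 0.1*-45.0548 = 1.6676
Step 3: Project onto [-2, 5].
x_proj = clip(0.5228) = 0.5228
y_proj = clip(1.6676) = 1.6676
Step 4: Evaluate f.
f(0.5228, 1.6676) = 1.5019


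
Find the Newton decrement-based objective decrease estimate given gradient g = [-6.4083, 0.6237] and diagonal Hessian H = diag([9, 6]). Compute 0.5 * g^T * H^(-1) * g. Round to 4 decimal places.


Step 1: H is diagonal, so H^(-1) * g = [-0.712, 0.104].
Step 2: g^T H^(-1) g = sum_i g_i^2 / H_ii
  = (-6.4083)^2/9 + (0.6237)^2/6
  = 4.5629 + 0.0648 = 4.6278
Step 3: Objective decrease = 0.5 * g^T H^(-1) g = 2.3139


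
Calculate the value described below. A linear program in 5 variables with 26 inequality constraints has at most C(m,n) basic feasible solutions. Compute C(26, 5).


Each vertex corresponds to some choice of n active constraints out of m, so the number of vertices is at most C(m, n) = m! / (n!(m-n)!).
m = 26, n = 5
Numerator: 26 * 25 * 24 * 23 * 22
Denominator: 5! = 120
C(26, 5) = 65780


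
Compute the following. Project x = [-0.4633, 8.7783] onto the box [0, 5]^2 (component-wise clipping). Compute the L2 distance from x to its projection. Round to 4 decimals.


Project each component onto [0, 5].
clip(-0.4633) = 0.0, clip(8.7783) = 5.0
Projection = [0.0, 5.0]
Squared diffs: [0.2146, 14.2756]
Distance = sqrt(14.4902) = 3.8066


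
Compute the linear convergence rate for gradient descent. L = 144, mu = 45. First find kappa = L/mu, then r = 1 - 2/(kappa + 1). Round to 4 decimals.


Step 1: Compute the condition number.
kappa = L/mu = 144/45 = 3.2
Step 2: Compute the convergence rate.
r = 1 - 2/(kappa + 1) = 1 - 2*mu/(L + mu) = (L - mu)/(L + mu) = 99/189 = 0.5238


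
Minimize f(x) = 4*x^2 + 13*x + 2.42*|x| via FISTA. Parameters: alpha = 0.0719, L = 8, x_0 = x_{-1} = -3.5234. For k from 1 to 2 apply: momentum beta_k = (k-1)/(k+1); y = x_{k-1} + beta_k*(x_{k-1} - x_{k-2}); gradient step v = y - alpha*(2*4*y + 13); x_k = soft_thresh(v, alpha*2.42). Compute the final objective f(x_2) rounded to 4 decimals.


FISTA on f(x) = 4*x^2 + 13*x + 2.42*|x|
L = 8, alpha = 0.0719
Iteration 1: beta = 0.0, y = -3.5234 + 0.0*(-3.5234 + 3.5234) = -3.5234
  grad(y) = -15.1872, v = y - alpha*grad = -2.4314
  prox(v) = soft_thresh(-2.4314, 0.174) = -2.2574
Iteration 2: beta = 0.3333, y = -2.2574 + 0.3333*(-2.2574 + 3.5234) = -1.8355
  grad(y) = -1.6837, v = y - alpha*grad = -1.7144
  prox(v) = soft_thresh(-1.7144, 0.174) = -1.5404
f(x_2) = 4*(-1.5404)^2 + 13*(-1.5404) + 2.42*|-1.5404| = -6.8061


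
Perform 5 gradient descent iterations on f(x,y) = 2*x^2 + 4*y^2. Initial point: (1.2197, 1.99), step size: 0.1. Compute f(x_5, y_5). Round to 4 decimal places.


Gradient descent on f(x,y) = 2*x^2 + 4*y^2.
Starting point: (1.2197, 1.99), alpha = 0.1
Step 1: grad_x = 2*2*1.2197 = 4.8788, grad_y = 2*4*1.99 = 15.92
  x_1 = 1.2197 - 0.1*4.8788 = 0.7318
  y_1 = 1.99 - 0.1*15.92 = 0.398
Step 2: grad_x = 2*2*0.7318 = 2.9273, grad_y = 2*4*0.398 = 3.184
  x_2 = 0.7318 - 0.1*2.9273 = 0.4391
  y_2 = 0.398 - 0.1*3.184 = 0.0796
Step 3: grad_x = 2*2*0.4391 = 1.7564, grad_y = 2*4*0.0796 = 0.6368
  x_3 = 0.4391 - 0.1*1.7564 = 0.2635
  y_3 = 0.0796 - 0.1*0.6368 = 0.0159
Step 4: grad_x = 2*2*0.2635 = 1.0538, grad_y = 2*4*0.0159 = 0.1274
  x_4 = 0.2635 - 0.1*1.0538 = 0.1581
  y_4 = 0.0159 - 0.1*0.1274 = 0.0032
Step 5: grad_x = 2*2*0.1581 = 0.6323, grad_y = 2*4*0.0032 = 0.0255
  x_5 = 0.1581 - 0.1*0.6323 = 0.0948
  y_5 = 0.0032 - 0.1*0.0255 = 0.0006
f(0.0948, 0.0006) = 2*0.0948^2 + 4*0.0006^2 = 0.018


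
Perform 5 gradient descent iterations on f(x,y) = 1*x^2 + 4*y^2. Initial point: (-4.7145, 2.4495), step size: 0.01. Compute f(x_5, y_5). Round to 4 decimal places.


Gradient descent on f(x,y) = 1*x^2 + 4*y^2.
Starting point: (-4.7145, 2.4495), alpha = 0.01
Step 1: grad_x = 2*1*-4.7145 = -9.429, grad_y = 2*4*2.4495 = 19.596
  x_1 = -4.7145 - 0.01*-9.429 = -4.6202
  y_1 = 2.4495 - 0.01*19.596 = 2.2535
Step 2: grad_x = 2*1*-4.6202 = -9.2404, grad_y = 2*4*2.2535 = 18.0283
  x_2 = -4.6202 - 0.01*-9.2404 = -4.5278
  y_2 = 2.2535 - 0.01*18.0283 = 2.0733
Step 3: grad_x = 2*1*-4.5278 = -9.0556, grad_y = 2*4*2.0733 = 16.5861
  x_3 = -4.5278 - 0.01*-9.0556 = -4.4372
  y_3 = 2.0733 - 0.01*16.5861 = 1.9074
Step 4: grad_x = 2*1*-4.4372 = -8.8745, grad_y = 2*4*1.9074 = 15.2592
  x_4 = -4.4372 - 0.01*-8.8745 = -4.3485
  y_4 = 1.9074 - 0.01*15.2592 = 1.7548
Step 5: grad_x = 2*1*-4.3485 = -8.697, grad_y = 2*4*1.7548 = 14.0384
  x_5 = -4.3485 - 0.01*-8.697 = -4.2615
  y_5 = 1.7548 - 0.01*14.0384 = 1.6144
f(-4.2615, 1.6144) = 1*(-4.2615)^2 + 4*1.6144^2 = 28.5861


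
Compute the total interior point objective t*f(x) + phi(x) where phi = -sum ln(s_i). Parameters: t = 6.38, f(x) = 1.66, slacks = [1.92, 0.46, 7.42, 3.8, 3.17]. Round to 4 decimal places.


Step 1: Compute log-barrier.
ln values: [0.6523, -0.7765, 2.0042, 1.335, 1.1537]
phi = -(0.6523 - 0.7765 + 2.0042 + 1.335 + 1.1537) = -4.3687
Step 2: Compute augmented objective.
t*f(x) = 6.38*1.66 = 10.5908
Total = 10.5908 - 4.3687 = 6.2221


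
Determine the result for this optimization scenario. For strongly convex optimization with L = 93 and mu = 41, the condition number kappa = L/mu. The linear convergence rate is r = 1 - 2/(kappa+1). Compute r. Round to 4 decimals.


Step 1: Compute the condition number.
kappa = L/mu = 93/41 = 2.2683
Step 2: Compute the convergence rate.
r = 1 - 2/(kappa + 1) = 1 - 2*mu/(L + mu) = (L - mu)/(L + mu) = 52/134 = 0.3881


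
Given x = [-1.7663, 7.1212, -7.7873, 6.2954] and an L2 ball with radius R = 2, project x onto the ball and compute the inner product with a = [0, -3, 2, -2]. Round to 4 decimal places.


Step 1: Compute ||x|| (intermediates to 6 decimals).
||x|| = sqrt((-1.7663)^2 + 7.1212^2 + (-7.7873)^2 + 6.2954^2) = 12.41392
Step 2: Project.
Since ||x|| > R, scale = R/||x|| = 2/12.41392 = 0.161109, proj(x) = scale * x
proj(x) = [-0.284567, 1.147289, -1.254604, 1.014246]
Step 3: Dot product.
a^T * proj(x) = 0*(-0.284567) - 3*1.147289 + 2*(-1.254604) - 2*1.014246 = -7.9796


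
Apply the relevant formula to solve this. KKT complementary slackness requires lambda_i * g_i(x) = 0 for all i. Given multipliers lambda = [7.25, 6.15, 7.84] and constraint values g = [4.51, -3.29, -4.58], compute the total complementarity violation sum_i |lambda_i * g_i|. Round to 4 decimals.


KKT complementary slackness check:
lambda_1 * g_1 = 7.25 * 4.51 = 32.6975
lambda_2 * g_2 = 6.15 * -3.29 = -20.2335
lambda_3 * g_3 = 7.84 * -4.58 = -35.9072
Total violation = 32.6975 + 20.2335 + 35.9072 = 88.8382


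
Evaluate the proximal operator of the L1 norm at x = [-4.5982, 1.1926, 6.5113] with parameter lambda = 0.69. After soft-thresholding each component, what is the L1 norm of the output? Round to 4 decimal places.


Soft-thresholding with lambda = 0.69:
prox(-4.5982) = sign(-4.5982)*max(|-4.5982| - 0.69, 0) = -3.9082
prox(1.1926) = sign(1.1926)*max(|1.1926| - 0.69, 0) = 0.5026
prox(6.5113) = sign(6.5113)*max(|6.5113| - 0.69, 0) = 5.8213
prox(x) = [-3.9082, 0.5026, 5.8213]
||prox(x)||_1 = 3.9082 + 0.5026 + 5.8213 = 10.2321


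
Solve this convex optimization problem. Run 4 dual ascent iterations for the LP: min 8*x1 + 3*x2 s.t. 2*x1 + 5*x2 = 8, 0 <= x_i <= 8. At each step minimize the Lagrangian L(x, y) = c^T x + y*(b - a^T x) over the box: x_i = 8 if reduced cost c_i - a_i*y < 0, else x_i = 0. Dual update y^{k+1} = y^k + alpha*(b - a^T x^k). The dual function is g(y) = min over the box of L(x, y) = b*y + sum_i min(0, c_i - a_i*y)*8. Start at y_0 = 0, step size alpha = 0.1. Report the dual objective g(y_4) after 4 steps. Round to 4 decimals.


Dual ascent for LP: min 8*x1 + 3*x2, 2*x1 + 5*x2 = 8, 0 <= x_i <= 8
Step 1: y^k = 0.0, reduced costs: (8.0, 3.0)
  x^k = (0.0, 0.0), subgradient = b - a^T x = 8.0
  y^{k+1} = 0.0 + 0.1*8.0 = 0.8
Step 2: y^k = 0.8, reduced costs: (6.4, -1.0)
  x^k = (0.0, 8.0), subgradient = b - a^T x = -32.0
  y^{k+1} = 0.8 + 0.1*-32.0 = -2.4
Step 3: y^k = -2.4, reduced costs: (12.8, 15.0)
  x^k = (0.0, 0.0), subgradient = b - a^T x = 8.0
  y^{k+1} = -2.4 + 0.1*8.0 = -1.6
Step 4: y^k = -1.6, reduced costs: (11.2, 11.0)
  x^k = (0.0, 0.0), subgradient = b - a^T x = 8.0
  y^{k+1} = -1.6 + 0.1*8.0 = -0.8
Dual objective at y_4 = -0.8: reduced costs (9.6, 7.0), box minimizer x = (0.0, 0.0)
g(y_4) = b*y + (c1 - a1*y)*x1 + (c2 - a2*y)*x2 = 8*(-0.8) + 9.6*0.0 + 7.0*0.0 = -6.4 + 0.0 + 0.0 = -6.4


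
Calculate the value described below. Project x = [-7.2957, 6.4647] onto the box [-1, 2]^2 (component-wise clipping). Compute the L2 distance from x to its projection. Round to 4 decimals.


Project each component onto [-1, 2].
clip(-7.2957) = -1.0, clip(6.4647) = 2.0
Projection = [-1.0, 2.0]
Squared diffs: [39.6358, 19.9335]
Distance = sqrt(59.5693) = 7.7181


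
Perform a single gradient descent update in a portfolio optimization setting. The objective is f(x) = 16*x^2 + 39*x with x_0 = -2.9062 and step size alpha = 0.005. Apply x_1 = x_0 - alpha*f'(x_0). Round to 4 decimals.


We compute the gradient at x_0 and apply the update.
f'(x) = 32*x + 39
f'(-2.9062) = 32*-2.9062 + 39 = -53.9984
x_1 = -2.9062 - 0.005*-53.9984 = -2.6362


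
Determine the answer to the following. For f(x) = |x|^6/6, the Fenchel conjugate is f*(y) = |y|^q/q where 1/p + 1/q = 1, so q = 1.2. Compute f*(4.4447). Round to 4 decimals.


The conjugate exponent q satisfies 1/p + 1/q = 1.
p = 6, so q = 6/(6 - 1) = 1.2
|y|^q = 4.4447^1.2 = 5.9898
f*(4.4447) = 5.9898 / 1.2 = 4.9915


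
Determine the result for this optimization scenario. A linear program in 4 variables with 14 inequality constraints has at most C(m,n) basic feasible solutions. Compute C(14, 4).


Each vertex corresponds to some choice of n active constraints out of m, so the number of vertices is at most C(m, n) = m! / (n!(m-n)!).
m = 14, n = 4
Numerator: 14 * 13 * 12 * 11
Denominator: 4! = 24
C(14, 4) = 1001


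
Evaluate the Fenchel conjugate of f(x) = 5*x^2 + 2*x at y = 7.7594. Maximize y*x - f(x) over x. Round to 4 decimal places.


f*(y) = sup_x {y*x - a*x^2 - b*x} = sup_x {(y-b)*x - a*x^2}
FOC: (y - b) - 2a*x = 0 => x* = (y - b)/(2a)
x* = (7.7594 - 2)/(2*5) = 0.5759
f*(7.7594) = (y-b)^2/(4a) = (7.7594 - 2)^2/(4*5)
= 33.1707/20 = 1.6585


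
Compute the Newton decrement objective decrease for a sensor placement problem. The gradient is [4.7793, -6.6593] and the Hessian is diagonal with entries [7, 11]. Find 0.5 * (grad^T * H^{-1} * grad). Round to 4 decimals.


Step 1: H is diagonal, so H^(-1) * g = [0.6828, -0.6054].
Step 2: g^T H^(-1) g = sum_i g_i^2 / H_ii
  = (4.7793)^2/7 + (-6.6593)^2/11
  = 3.2631 + 4.0315 = 7.2946
Step 3: Objective decrease = 0.5 * g^T H^(-1) g = 3.6473


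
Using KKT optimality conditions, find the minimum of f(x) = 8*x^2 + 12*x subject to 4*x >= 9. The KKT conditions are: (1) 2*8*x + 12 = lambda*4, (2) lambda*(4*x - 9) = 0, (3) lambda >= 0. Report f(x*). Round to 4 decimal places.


Step 1: Try lambda = 0 (constraint inactive).
x_unc = -12/(2*8) = -0.75
Check: 4*-0.75 = -3.0 < 9 -- violated!
Step 2: Constraint must be active: 4*x = 9
x* = 9/4 = 2.25
lambda = (2*8*2.25 + 12)/4 = 12.0
Step 3: Compute optimal value.
f(x*) = 8*2.25^2 + 12*2.25 = 67.5


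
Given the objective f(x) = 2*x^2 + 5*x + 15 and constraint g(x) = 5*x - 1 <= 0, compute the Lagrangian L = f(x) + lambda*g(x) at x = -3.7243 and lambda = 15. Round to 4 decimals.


Step 1: Evaluate f(x).
f(-3.7243) = 2*(-3.7243)^2 + 5*(-3.7243) + 15 = 24.1193
Step 2: Evaluate g(x).
g(-3.7243) = 5*-3.7243 - 1 = -19.6215
Step 3: Compute Lagrangian.
L = 24.1193 + 15*-19.6215 = -270.2032


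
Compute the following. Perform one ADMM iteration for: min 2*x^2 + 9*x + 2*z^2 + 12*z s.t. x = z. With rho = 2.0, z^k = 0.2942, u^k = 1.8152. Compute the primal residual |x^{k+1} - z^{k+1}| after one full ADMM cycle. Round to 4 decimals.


ADMM iteration with rho = 2.0, z^k = 0.2942, u^k = 1.8152
Step 1: x-update.
Minimize 2*x^2 + 9*x + (2.0/2)*(x - 0.2942 + 1.8152)^2
FOC: (2*2 + 2.0)*x = -9 + 2.0*(0.2942 - 1.8152)
x^{k+1} = -2.007
Step 2: z-update.
Minimize 2*z^2 + 12*z + (2.0/2)*(-2.007 - z + 1.8152)^2
FOC: (2*2 + 2.0)*z = -12 + 2.0*(-2.007 + 1.8152)
z^{k+1} = -2.0639
Step 3: u-update.
u^{k+1} = 1.8152 - 2.007 + 2.0639 = 1.8721
Step 4: Primal residual = |-2.007 + 2.0639| = 0.0569


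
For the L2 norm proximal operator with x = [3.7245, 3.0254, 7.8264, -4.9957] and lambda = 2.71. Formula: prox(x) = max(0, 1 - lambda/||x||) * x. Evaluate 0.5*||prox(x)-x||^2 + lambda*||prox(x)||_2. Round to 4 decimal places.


Step 1: Compute ||x||.
||x|| = 10.4515
Step 2: Compute scaling factor.
scale = max(0, 1 - 2.71/10.4515) = 0.7407
Step 3: prox(x) = [2.7588, 2.2409, 5.7971, -3.7004]
||prox(x)|| = 7.7415
Step 4: Proximal objective.
0.5*||prox-x||^2 = 3.6721
lambda*||prox|| = 20.9795
Total = 24.6516


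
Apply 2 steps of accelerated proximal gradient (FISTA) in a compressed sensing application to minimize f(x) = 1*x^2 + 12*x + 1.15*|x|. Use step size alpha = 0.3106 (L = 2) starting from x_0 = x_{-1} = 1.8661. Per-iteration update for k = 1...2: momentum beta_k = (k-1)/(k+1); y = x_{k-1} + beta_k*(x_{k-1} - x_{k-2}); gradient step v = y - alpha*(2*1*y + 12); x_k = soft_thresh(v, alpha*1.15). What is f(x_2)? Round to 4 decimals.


FISTA on f(x) = 1*x^2 + 12*x + 1.15*|x|
L = 2, alpha = 0.3106
Iteration 1: beta = 0.0, y = 1.8661 + 0.0*(1.8661 - 1.8661) = 1.8661
  grad(y) = 15.7322, v = y - alpha*grad = -3.0203
  prox(v) = soft_thresh(-3.0203, 0.3572) = -2.6631
Iteration 2: beta = 0.3333, y = -2.6631 + 0.3333*(-2.6631 - 1.8661) = -4.1729
  grad(y) = 3.6542, v = y - alpha*grad = -5.3079
  prox(v) = soft_thresh(-5.3079, 0.3572) = -4.9507
f(x_2) = 1*(-4.9507)^2 + 12*(-4.9507) + 1.15*|-4.9507| = -29.2057


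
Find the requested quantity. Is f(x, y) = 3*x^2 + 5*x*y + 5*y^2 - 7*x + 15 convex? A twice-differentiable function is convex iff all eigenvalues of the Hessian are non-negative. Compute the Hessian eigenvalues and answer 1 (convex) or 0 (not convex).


The Hessian of f(x,y) = 3*x^2 + 5*x*y + 5*y^2 - 7*x + 15 is:
H = [[6, 5], [5, 10]]
Trace = 6 + 10 = 16
Determinant = 6*10 - (5)^2 = 35
Discriminant = (16)^2 - 4*35 = 116.0
Eigenvalues: lambda_1 = 2.6148, lambda_2 = 13.3852
The function is convex.

1


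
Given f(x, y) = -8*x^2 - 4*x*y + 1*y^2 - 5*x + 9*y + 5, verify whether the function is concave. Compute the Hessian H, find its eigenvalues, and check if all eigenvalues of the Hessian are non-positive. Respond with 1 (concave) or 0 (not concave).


The Hessian of f(x,y) = -8*x^2 - 4*x*y + 1*y^2 - 5*x + 9*y + 5 is:
H = [[-16, -4], [-4, 2]]
Trace = -16 + 2 = -14
Determinant = -16*2 - (-4)^2 = -48
Discriminant = (-14)^2 - 4*-48 = 388.0
Eigenvalues: lambda_1 = -16.8489, lambda_2 = 2.8489
The function is not concave.

0


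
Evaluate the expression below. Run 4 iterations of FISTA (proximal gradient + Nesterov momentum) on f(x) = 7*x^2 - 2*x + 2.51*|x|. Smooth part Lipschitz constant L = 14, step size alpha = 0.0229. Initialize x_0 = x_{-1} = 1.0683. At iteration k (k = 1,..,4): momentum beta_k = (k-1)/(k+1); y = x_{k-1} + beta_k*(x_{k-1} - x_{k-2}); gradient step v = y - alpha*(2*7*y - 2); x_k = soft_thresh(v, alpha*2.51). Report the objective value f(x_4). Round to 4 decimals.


FISTA on f(x) = 7*x^2 - 2*x + 2.51*|x|
L = 14, alpha = 0.0229
Iteration 1: beta = 0.0, y = 1.0683 + 0.0*(1.0683 - 1.0683) = 1.0683
  grad(y) = 12.9562, v = y - alpha*grad = 0.7716
  prox(v) = soft_thresh(0.7716, 0.0575) = 0.7141
Iteration 2: beta = 0.3333, y = 0.7141 + 0.3333*(0.7141 - 1.0683) = 0.5961
  grad(y) = 6.3449, v = y - alpha*grad = 0.4508
  prox(v) = soft_thresh(0.4508, 0.0575) = 0.3933
Iteration 3: beta = 0.5, y = 0.3933 + 0.5*(0.3933 - 0.7141) = 0.2329
  grad(y) = 1.2602, v = y - alpha*grad = 0.204
  prox(v) = soft_thresh(0.204, 0.0575) = 0.1465
Iteration 4: beta = 0.6, y = 0.1465 + 0.6*(0.1465 - 0.3933) = -0.0015
  grad(y) = -2.0213, v = y - alpha*grad = 0.0448
  prox(v) = soft_thresh(0.0448, 0.0575) = 0.0
f(x_4) = 7*0.0^2 - 2*0.0 + 2.51*|0.0| = 0.0


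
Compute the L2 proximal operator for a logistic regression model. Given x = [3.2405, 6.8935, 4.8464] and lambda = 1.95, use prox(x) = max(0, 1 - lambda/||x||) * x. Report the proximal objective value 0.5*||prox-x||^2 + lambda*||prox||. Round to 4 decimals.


Step 1: Compute ||x||.
||x|| = 9.0282
Step 2: Compute scaling factor.
scale = max(0, 1 - 1.95/9.0282) = 0.784
Step 3: prox(x) = [2.5406, 5.4046, 3.7996]
||prox(x)|| = 7.0782
Step 4: Proximal objective.
0.5*||prox-x||^2 = 1.9013
lambda*||prox|| = 13.8025
Total = 15.7038


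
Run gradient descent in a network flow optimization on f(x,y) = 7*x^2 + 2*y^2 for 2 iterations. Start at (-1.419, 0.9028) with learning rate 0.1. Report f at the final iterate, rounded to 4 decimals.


Gradient descent on f(x,y) = 7*x^2 + 2*y^2.
Starting point: (-1.419, 0.9028), alpha = 0.1
Step 1: grad_x = 2*7*-1.419 = -19.866, grad_y = 2*2*0.9028 = 3.6112
  x_1 = -1.419 - 0.1*-19.866 = 0.5676
  y_1 = 0.9028 - 0.1*3.6112 = 0.5417
Step 2: grad_x = 2*7*0.5676 = 7.9464, grad_y = 2*2*0.5417 = 2.1667
  x_2 = 0.5676 - 0.1*7.9464 = -0.227
  y_2 = 0.5417 - 0.1*2.1667 = 0.325
f(-0.227, 0.325) = 7*(-0.227)^2 + 2*0.325^2 = 0.5721


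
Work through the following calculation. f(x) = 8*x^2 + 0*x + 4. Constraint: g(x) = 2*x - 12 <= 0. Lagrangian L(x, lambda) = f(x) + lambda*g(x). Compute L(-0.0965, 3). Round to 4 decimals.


Step 1: Evaluate f(x).
f(-0.0965) = 8*(-0.0965)^2 + 0*(-0.0965) + 4 = 4.0745
Step 2: Evaluate g(x).
g(-0.0965) = 2*-0.0965 - 12 = -12.193
Step 3: Compute Lagrangian.
L = 4.0745 + 3*-12.193 = -32.5045


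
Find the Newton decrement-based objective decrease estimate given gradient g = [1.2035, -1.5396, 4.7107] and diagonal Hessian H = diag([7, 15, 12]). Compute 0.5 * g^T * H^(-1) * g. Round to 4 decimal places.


Step 1: H is diagonal, so H^(-1) * g = [0.1719, -0.1026, 0.3926].
Step 2: g^T H^(-1) g = sum_i g_i^2 / H_ii
  = (1.2035)^2/7 + (-1.5396)^2/15 + (4.7107)^2/12
  = 0.2069 + 0.158 + 1.8492 = 2.2142
Step 3: Objective decrease = 0.5 * g^T H^(-1) g = 1.1071


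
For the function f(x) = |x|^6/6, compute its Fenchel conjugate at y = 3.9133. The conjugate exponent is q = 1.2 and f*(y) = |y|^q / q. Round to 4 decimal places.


The conjugate exponent q satisfies 1/p + 1/q = 1.
p = 6, so q = 6/(6 - 1) = 1.2
|y|^q = 3.9133^1.2 = 5.141
f*(3.9133) = 5.141 / 1.2 = 4.2842


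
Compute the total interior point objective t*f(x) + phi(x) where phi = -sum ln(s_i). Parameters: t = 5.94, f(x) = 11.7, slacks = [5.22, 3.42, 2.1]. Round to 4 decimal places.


Step 1: Compute log-barrier.
ln values: [1.6525, 1.2296, 0.7419]
phi = -(1.6525 + 1.2296 + 0.7419) = -3.6241
Step 2: Compute augmented objective.
t*f(x) = 5.94*11.7 = 69.498
Total = 69.498 - 3.6241 = 65.8739


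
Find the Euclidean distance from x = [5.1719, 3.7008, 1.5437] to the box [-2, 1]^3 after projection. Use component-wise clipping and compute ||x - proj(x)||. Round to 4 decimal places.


Project each component onto [-2, 1].
clip(5.1719) = 1.0, clip(3.7008) = 1.0, clip(1.5437) = 1.0
Projection = [1.0, 1.0, 1.0]
Squared diffs: [17.4047, 7.2943, 0.2956]
Distance = sqrt(24.9946) = 4.9995


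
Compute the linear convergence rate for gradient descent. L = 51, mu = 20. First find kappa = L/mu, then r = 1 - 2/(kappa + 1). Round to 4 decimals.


Step 1: Compute the condition number.
kappa = L/mu = 51/20 = 2.55
Step 2: Compute the convergence rate.
r = 1 - 2/(kappa + 1) = 1 - 2*mu/(L + mu) = (L - mu)/(L + mu) = 31/71 = 0.4366


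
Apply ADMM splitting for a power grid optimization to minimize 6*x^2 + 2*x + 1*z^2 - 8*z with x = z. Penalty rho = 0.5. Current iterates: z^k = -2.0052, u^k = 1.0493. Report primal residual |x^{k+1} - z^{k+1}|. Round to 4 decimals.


ADMM iteration with rho = 0.5, z^k = -2.0052, u^k = 1.0493
Step 1: x-update.
Minimize 6*x^2 + 2*x + (0.5/2)*(x + 2.0052 + 1.0493)^2
FOC: (2*6 + 0.5)*x = -2 + 0.5*(-2.0052 - 1.0493)
x^{k+1} = -0.2822
Step 2: z-update.
Minimize 1*z^2 - 8*z + (0.5/2)*(-0.2822 - z + 1.0493)^2
FOC: (2*1 + 0.5)*z = 8 + 0.5*(-0.2822 + 1.0493)
z^{k+1} = 3.3534
Step 3: u-update.
u^{k+1} = 1.0493 - 0.2822 - 3.3534 = -2.5863
Step 4: Primal residual = |-0.2822 - 3.3534| = 3.6356


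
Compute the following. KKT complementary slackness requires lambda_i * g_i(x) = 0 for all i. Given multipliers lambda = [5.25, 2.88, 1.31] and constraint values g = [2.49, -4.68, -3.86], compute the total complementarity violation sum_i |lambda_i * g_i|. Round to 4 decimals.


KKT complementary slackness check:
lambda_1 * g_1 = 5.25 * 2.49 = 13.0725
lambda_2 * g_2 = 2.88 * -4.68 = -13.4784
lambda_3 * g_3 = 1.31 * -3.86 = -5.0566
Total violation = 13.0725 + 13.4784 + 5.0566 = 31.6075


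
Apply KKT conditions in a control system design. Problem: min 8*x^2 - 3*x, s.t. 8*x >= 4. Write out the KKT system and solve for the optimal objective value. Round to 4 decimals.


Step 1: Try lambda = 0 (constraint inactive).
x_unc = 3/(2*8) = 0.1875
Check: 8*0.1875 = 1.5 < 4 -- violated!
Step 2: Constraint must be active: 8*x = 4
x* = 4/8 = 0.5
lambda = (2*8*0.5 - 3)/8 = 0.625
Step 3: Compute optimal value.
f(x*) = 8*0.5^2 - 3*0.5 = 0.5


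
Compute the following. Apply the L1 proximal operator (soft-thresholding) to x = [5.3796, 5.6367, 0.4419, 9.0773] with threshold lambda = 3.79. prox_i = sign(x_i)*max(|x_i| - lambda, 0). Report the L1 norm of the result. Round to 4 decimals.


Soft-thresholding with lambda = 3.79:
prox(5.3796) = sign(5.3796)*max(|5.3796| - 3.79, 0) = 1.5896
prox(5.6367) = sign(5.6367)*max(|5.6367| - 3.79, 0) = 1.8467
prox(0.4419) = sign(0.4419)*max(|0.4419| - 3.79, 0) = 0.0
prox(9.0773) = sign(9.0773)*max(|9.0773| - 3.79, 0) = 5.2873
prox(x) = [1.5896, 1.8467, 0.0, 5.2873]
||prox(x)||_1 = 1.5896 + 1.8467 + 0.0 + 5.2873 = 8.7236


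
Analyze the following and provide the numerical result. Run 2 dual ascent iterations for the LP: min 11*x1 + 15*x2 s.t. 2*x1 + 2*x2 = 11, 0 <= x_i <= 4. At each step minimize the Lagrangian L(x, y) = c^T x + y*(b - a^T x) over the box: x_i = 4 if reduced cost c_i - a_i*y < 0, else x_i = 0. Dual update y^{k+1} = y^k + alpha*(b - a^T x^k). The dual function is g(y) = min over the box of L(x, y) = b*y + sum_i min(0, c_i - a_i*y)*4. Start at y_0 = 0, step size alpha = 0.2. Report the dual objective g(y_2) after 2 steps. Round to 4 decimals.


Dual ascent for LP: min 11*x1 + 15*x2, 2*x1 + 2*x2 = 11, 0 <= x_i <= 4
Step 1: y^k = 0.0, reduced costs: (11.0, 15.0)
  x^k = (0.0, 0.0), subgradient = b - a^T x = 11.0
  y^{k+1} = 0.0 + 0.2*11.0 = 2.2
Step 2: y^k = 2.2, reduced costs: (6.6, 10.6)
  x^k = (0.0, 0.0), subgradient = b - a^T x = 11.0
  y^{k+1} = 2.2 + 0.2*11.0 = 4.4
Dual objective at y_2 = 4.4: reduced costs (2.2, 6.2), box minimizer x = (0.0, 0.0)
g(y_2) = b*y + (c1 - a1*y)*x1 + (c2 - a2*y)*x2 = 11*4.4 + 2.2*0.0 + 6.2*0.0 = 48.4 + 0.0 + 0.0 = 48.4


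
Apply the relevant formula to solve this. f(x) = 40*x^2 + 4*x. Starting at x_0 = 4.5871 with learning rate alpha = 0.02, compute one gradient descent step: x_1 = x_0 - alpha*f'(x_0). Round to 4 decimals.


We compute the gradient at x_0 and apply the update.
f'(x) = 80*x + 4
f'(4.5871) = 80*4.5871 + 4 = 370.968
x_1 = 4.5871 - 0.02*370.968 = -2.8323


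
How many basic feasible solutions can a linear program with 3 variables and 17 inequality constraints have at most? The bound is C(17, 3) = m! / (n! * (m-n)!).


Each vertex corresponds to some choice of n active constraints out of m, so the number of vertices is at most C(m, n) = m! / (n!(m-n)!).
m = 17, n = 3
Numerator: 17 * 16 * 15
Denominator: 3! = 6
C(17, 3) = 680


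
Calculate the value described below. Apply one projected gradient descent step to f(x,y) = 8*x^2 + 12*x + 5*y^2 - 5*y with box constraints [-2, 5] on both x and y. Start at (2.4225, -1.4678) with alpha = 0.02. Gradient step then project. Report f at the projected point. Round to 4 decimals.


Step 1: Compute gradient at (2.4225, -1.4678).
grad_x = 2*8*2.4225 + 12 = 50.76
grad_y = 2*5*-1.4678 - 5 = -19.678
Step 2: Gradient step.
x_raw = 2.4225 - 0.02*50.76 = 1.4073
y_raw = -1.4678 - 0.02*-19.678 = -1.0742
Step 3: Project onto [-2, 5].
x_proj = clip(1.4073) = 1.4073
y_proj = clip(-1.0742) = -1.0742
Step 4: Evaluate f.
f(1.4073, -1.0742) = 43.8727


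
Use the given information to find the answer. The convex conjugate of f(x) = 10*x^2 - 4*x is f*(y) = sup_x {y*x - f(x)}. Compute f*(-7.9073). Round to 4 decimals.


f*(y) = sup_x {y*x - a*x^2 - b*x} = sup_x {(y-b)*x - a*x^2}
FOC: (y - b) - 2a*x = 0 => x* = (y - b)/(2a)
x* = (-7.9073 + 4)/(2*10) = -0.1954
f*(-7.9073) = (y-b)^2/(4a) = (-7.9073 + 4)^2/(4*10)
= 15.267/40 = 0.3817


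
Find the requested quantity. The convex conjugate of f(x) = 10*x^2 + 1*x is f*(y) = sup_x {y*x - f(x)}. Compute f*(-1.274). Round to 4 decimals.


f*(y) = sup_x {y*x - a*x^2 - b*x} = sup_x {(y-b)*x - a*x^2}
FOC: (y - b) - 2a*x = 0 => x* = (y - b)/(2a)
x* = (-1.274 - 1)/(2*10) = -0.1137
f*(-1.274) = (y-b)^2/(4a) = (-1.274 - 1)^2/(4*10)
= 5.1711/40 = 0.1293


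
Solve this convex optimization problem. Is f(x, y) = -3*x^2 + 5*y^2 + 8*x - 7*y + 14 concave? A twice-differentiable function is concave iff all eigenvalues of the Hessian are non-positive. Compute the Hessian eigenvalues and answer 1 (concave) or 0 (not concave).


The Hessian of f(x,y) = -3*x^2 + 5*y^2 + 8*x - 7*y + 14 is:
H = [[-6, 0], [0, 10]]
Trace = -6 + 10 = 4
Determinant = -6*10 - (0)^2 = -60
Discriminant = (4)^2 - 4*-60 = 256.0
Eigenvalues: lambda_1 = -6.0, lambda_2 = 10.0
The function is not concave.

0


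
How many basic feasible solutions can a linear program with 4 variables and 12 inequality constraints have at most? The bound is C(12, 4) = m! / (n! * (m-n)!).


Each vertex corresponds to some choice of n active constraints out of m, so the number of vertices is at most C(m, n) = m! / (n!(m-n)!).
m = 12, n = 4
Numerator: 12 * 11 * 10 * 9
Denominator: 4! = 24
C(12, 4) = 495


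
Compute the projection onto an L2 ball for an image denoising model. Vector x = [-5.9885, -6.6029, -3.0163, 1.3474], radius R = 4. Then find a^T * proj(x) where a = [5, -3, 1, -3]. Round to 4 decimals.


Step 1: Compute ||x|| (intermediates to 6 decimals).
||x|| = sqrt((-5.9885)^2 + (-6.6029)^2 + (-3.0163)^2 + 1.3474^2) = 9.506523
Step 2: Project.
Since ||x|| > R, scale = R/||x|| = 4/9.506523 = 0.420764, proj(x) = scale * x
proj(x) = [-2.519745, -2.778263, -1.26915, 0.566937]
Step 3: Dot product.
a^T * proj(x) = 5*(-2.519745) - 3*(-2.778263) + 1*(-1.26915) - 3*0.566937 = -7.2339


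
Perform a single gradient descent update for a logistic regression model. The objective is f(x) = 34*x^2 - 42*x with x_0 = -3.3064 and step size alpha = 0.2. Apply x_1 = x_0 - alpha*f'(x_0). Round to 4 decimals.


We compute the gradient at x_0 and apply the update.
f'(x) = 68*x - 42
f'(-3.3064) = 68*-3.3064 - 42 = -266.8352
x_1 = -3.3064 - 0.2*-266.8352 = 50.0606


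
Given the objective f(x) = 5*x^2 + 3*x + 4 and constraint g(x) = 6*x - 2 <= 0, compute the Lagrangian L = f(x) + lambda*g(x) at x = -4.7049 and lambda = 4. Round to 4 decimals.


Step 1: Evaluate f(x).
f(-4.7049) = 5*(-4.7049)^2 + 3*(-4.7049) + 4 = 100.5657
Step 2: Evaluate g(x).
g(-4.7049) = 6*-4.7049 - 2 = -30.2294
Step 3: Compute Lagrangian.
L = 100.5657 + 4*-30.2294 = -20.3519


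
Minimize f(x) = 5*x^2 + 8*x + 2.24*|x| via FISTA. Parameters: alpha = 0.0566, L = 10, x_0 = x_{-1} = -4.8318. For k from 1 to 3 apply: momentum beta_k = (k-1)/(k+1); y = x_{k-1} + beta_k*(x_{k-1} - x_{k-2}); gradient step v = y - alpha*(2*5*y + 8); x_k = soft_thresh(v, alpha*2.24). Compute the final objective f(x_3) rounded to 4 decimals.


FISTA on f(x) = 5*x^2 + 8*x + 2.24*|x|
L = 10, alpha = 0.0566
Iteration 1: beta = 0.0, y = -4.8318 + 0.0*(-4.8318 + 4.8318) = -4.8318
  grad(y) = -40.318, v = y - alpha*grad = -2.5498
  prox(v) = soft_thresh(-2.5498, 0.1268) = -2.423
Iteration 2: beta = 0.3333, y = -2.423 + 0.3333*(-2.423 + 4.8318) = -1.6201
  grad(y) = -8.2009, v = y - alpha*grad = -1.1559
  prox(v) = soft_thresh(-1.1559, 0.1268) = -1.0291
Iteration 3: beta = 0.5, y = -1.0291 + 0.5*(-1.0291 + 2.423) = -0.3322
  grad(y) = 4.6781, v = y - alpha*grad = -0.597
  prox(v) = soft_thresh(-0.597, 0.1268) = -0.4702
f(x_3) = 5*(-0.4702)^2 + 8*(-0.4702) + 2.24*|-0.4702| = -1.6029


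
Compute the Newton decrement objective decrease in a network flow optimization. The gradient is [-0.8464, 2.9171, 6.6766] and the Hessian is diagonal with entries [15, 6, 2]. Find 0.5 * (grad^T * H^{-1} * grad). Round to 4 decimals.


Step 1: H is diagonal, so H^(-1) * g = [-0.0564, 0.4862, 3.3383].
Step 2: g^T H^(-1) g = sum_i g_i^2 / H_ii
  = (-0.8464)^2/15 + (2.9171)^2/6 + (6.6766)^2/2
  = 0.0478 + 1.4182 + 22.2885 = 23.7545
Step 3: Objective decrease = 0.5 * g^T H^(-1) g = 11.8772


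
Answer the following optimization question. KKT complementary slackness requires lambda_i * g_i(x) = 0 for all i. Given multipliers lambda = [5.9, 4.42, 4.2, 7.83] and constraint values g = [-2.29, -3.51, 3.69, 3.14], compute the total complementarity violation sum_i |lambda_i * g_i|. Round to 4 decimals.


KKT complementary slackness check:
lambda_1 * g_1 = 5.9 * -2.29 = -13.511
lambda_2 * g_2 = 4.42 * -3.51 = -15.5142
lambda_3 * g_3 = 4.2 * 3.69 = 15.498
lambda_4 * g_4 = 7.83 * 3.14 = 24.5862
Total violation = 13.511 + 15.5142 + 15.498 + 24.5862 = 69.1094


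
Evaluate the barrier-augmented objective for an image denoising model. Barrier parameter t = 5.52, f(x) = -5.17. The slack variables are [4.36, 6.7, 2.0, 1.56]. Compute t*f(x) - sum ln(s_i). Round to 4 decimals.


Step 1: Compute log-barrier.
ln values: [1.4725, 1.9021, 0.6931, 0.4447]
phi = -(1.4725 + 1.9021 + 0.6931 + 0.4447) = -4.5124
Step 2: Compute augmented objective.
t*f(x) = 5.52*-5.17 = -28.5384
Total = -28.5384 - 4.5124 = -33.0508


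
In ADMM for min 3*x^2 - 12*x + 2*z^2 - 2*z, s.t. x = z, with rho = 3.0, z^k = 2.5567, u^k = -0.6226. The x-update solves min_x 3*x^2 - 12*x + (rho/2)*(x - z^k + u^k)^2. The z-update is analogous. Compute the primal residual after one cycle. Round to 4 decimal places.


ADMM iteration with rho = 3.0, z^k = 2.5567, u^k = -0.6226
Step 1: x-update.
Minimize 3*x^2 - 12*x + (3.0/2)*(x - 2.5567 - 0.6226)^2
FOC: (2*3 + 3.0)*x = 12 + 3.0*(2.5567 + 0.6226)
x^{k+1} = 2.3931
Step 2: z-update.
Minimize 2*z^2 - 2*z + (3.0/2)*(2.3931 - z - 0.6226)^2
FOC: (2*2 + 3.0)*z = 2 + 3.0*(2.3931 - 0.6226)
z^{k+1} = 1.0445
Step 3: u-update.
u^{k+1} = -0.6226 + 2.3931 - 1.0445 = 0.726
Step 4: Primal residual = |2.3931 - 1.0445| = 1.3486


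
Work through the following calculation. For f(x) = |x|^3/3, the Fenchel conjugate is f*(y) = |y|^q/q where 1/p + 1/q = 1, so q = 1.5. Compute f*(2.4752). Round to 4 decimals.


The conjugate exponent q satisfies 1/p + 1/q = 1.
p = 3, so q = 3/(3 - 1) = 1.5
|y|^q = 2.4752^1.5 = 3.8942
f*(2.4752) = 3.8942 / 1.5 = 2.5961


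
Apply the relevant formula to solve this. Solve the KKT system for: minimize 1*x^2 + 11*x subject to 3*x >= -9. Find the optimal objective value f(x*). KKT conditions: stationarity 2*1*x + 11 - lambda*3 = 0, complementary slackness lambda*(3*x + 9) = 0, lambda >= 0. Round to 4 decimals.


Step 1: Try lambda = 0 (constraint inactive).
x_unc = -11/(2*1) = -5.5
Check: 3*-5.5 = -16.5 < -9 -- violated!
Step 2: Constraint must be active: 3*x = -9
x* = -9/3 = -3.0
lambda = (2*1*(-3.0) + 11)/3 = 1.6667
Step 3: Compute optimal value.
f(x*) = 1*(-3.0)^2 + 11*(-3.0) = -24.0


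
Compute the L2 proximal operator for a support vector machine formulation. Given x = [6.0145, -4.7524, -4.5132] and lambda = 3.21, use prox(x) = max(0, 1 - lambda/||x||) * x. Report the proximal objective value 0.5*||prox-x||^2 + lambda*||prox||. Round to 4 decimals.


Step 1: Compute ||x||.
||x|| = 8.8954
Step 2: Compute scaling factor.
scale = max(0, 1 - 3.21/8.8954) = 0.6391
Step 3: prox(x) = [3.8441, -3.0374, -2.8846]
||prox(x)|| = 5.6854
Step 4: Proximal objective.
0.5*||prox-x||^2 = 5.1521
lambda*||prox|| = 18.2501
Total = 23.4022


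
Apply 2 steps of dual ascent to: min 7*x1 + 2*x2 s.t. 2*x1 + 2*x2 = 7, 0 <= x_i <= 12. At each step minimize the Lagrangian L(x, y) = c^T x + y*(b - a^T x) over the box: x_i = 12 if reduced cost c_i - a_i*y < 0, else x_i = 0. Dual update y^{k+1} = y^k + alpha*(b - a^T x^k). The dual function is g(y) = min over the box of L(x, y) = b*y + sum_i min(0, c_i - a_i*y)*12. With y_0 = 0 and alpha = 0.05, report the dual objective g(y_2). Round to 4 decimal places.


Dual ascent for LP: min 7*x1 + 2*x2, 2*x1 + 2*x2 = 7, 0 <= x_i <= 12
Step 1: y^k = 0.0, reduced costs: (7.0, 2.0)
  x^k = (0.0, 0.0), subgradient = b - a^T x = 7.0
  y^{k+1} = 0.0 + 0.05*7.0 = 0.35
Step 2: y^k = 0.35, reduced costs: (6.3, 1.3)
  x^k = (0.0, 0.0), subgradient = b - a^T x = 7.0
  y^{k+1} = 0.35 + 0.05*7.0 = 0.7
Dual objective at y_2 = 0.7: reduced costs (5.6, 0.6), box minimizer x = (0.0, 0.0)
g(y_2) = b*y + (c1 - a1*y)*x1 + (c2 - a2*y)*x2 = 7*0.7 + 5.6*0.0 + 0.6*0.0 = 4.9 + 0.0 + 0.0 = 4.9


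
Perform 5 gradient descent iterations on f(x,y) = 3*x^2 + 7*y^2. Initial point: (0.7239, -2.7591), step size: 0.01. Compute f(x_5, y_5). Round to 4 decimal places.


Gradient descent on f(x,y) = 3*x^2 + 7*y^2.
Starting point: (0.7239, -2.7591), alpha = 0.01
Step 1: grad_x = 2*3*0.7239 = 4.3434, grad_y = 2*7*-2.7591 = -38.6274
  x_1 = 0.7239 - 0.01*4.3434 = 0.6805
  y_1 = -2.7591 - 0.01*-38.6274 = -2.3728
Step 2: grad_x = 2*3*0.6805 = 4.0828, grad_y = 2*7*-2.3728 = -33.2196
  x_2 = 0.6805 - 0.01*4.0828 = 0.6396
  y_2 = -2.3728 - 0.01*-33.2196 = -2.0406
Step 3: grad_x = 2*3*0.6396 = 3.8378, grad_y = 2*7*-2.0406 = -28.5688
  x_3 = 0.6396 - 0.01*3.8378 = 0.6013
  y_3 = -2.0406 - 0.01*-28.5688 = -1.7549
Step 4: grad_x = 2*3*0.6013 = 3.6076, grad_y = 2*7*-1.7549 = -24.5692
  x_4 = 0.6013 - 0.01*3.6076 = 0.5652
  y_4 = -1.7549 - 0.01*-24.5692 = -1.5093
Step 5: grad_x = 2*3*0.5652 = 3.3911, grad_y = 2*7*-1.5093 = -21.1295
  x_5 = 0.5652 - 0.01*3.3911 = 0.5313
  y_5 = -1.5093 - 0.01*-21.1295 = -1.298
f(0.5313, -1.298) = 3*0.5313^2 + 7*(-1.298)^2 = 12.6396


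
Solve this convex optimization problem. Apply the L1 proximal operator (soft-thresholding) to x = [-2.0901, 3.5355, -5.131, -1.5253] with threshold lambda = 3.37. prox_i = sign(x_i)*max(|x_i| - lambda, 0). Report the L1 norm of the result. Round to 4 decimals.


Soft-thresholding with lambda = 3.37:
prox(-2.0901) = sign(-2.0901)*max(|-2.0901| - 3.37, 0) = 0.0
prox(3.5355) = sign(3.5355)*max(|3.5355| - 3.37, 0) = 0.1655
prox(-5.131) = sign(-5.131)*max(|-5.131| - 3.37, 0) = -1.761
prox(-1.5253) = sign(-1.5253)*max(|-1.5253| - 3.37, 0) = 0.0
prox(x) = [0.0, 0.1655, -1.761, 0.0]
||prox(x)||_1 = 0.0 + 0.1655 + 1.761 + 0.0 = 1.9265
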